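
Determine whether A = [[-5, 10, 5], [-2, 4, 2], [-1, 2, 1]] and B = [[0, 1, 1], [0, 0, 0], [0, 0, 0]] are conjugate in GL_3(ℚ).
Two matrices over a field are similar if and only if they have the same invariant factors.

Both A and B have characteristic polynomial x^3 and minimal polynomial x^2. Computing further, both have invariant factors x, x^2. Hence A and B are similar.

Yes.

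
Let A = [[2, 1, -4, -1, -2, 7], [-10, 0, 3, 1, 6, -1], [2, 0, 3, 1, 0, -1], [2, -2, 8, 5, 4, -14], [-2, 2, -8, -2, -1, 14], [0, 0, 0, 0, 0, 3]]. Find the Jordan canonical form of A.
The characteristic polynomial is det(xI - A) = x^2(x - 3)^4, so the eigenvalues are 0 (algebraic multiplicity 2), 3 (algebraic multiplicity 4).

For λ = 0: rank(A) = 5, rank(A^2) = 4. The eigenspace has dimension 6 - 5 = 1, so there is 1 Jordan block; the rank sequence gives block sizes [2].

For λ = 3: rank(A - 3I) = 3, rank((A - 3I)^2) = 2. The eigenspace has dimension 6 - 3 = 3, so there are 3 Jordan blocks; the rank sequence gives block sizes [2, 1, 1].

Assembling the blocks gives the Jordan form J above.

J = [[0, 1, 0, 0, 0, 0], [0, 0, 0, 0, 0, 0], [0, 0, 3, 1, 0, 0], [0, 0, 0, 3, 0, 0], [0, 0, 0, 0, 3, 0], [0, 0, 0, 0, 0, 3]]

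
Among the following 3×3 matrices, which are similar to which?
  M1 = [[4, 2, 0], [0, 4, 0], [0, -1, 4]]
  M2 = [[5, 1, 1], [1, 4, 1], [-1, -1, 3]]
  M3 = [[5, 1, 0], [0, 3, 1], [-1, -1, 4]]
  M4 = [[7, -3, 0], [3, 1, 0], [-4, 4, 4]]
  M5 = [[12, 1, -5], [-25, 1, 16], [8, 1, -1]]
2 classes: {M1, M4}, {M2, M3, M5}

Characteristic polynomials: χ_{M1} = (x - 4)^3, χ_{M2} = (x - 4)^3, χ_{M3} = (x - 4)^3, χ_{M4} = (x - 4)^3, χ_{M5} = (x - 4)^3.

{M1, M4}: invariant factors x - 4, (x - 4)^2.

{M2, M3, M5}: invariant factors (x - 4)^3.

Matrices are similar if and only if their invariant-factor lists agree; the partition into similarity classes is {M1, M4}, {M2, M3, M5}.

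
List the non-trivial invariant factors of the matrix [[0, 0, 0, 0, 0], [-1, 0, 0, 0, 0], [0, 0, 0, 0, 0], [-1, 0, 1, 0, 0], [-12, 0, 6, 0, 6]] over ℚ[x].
x^2, x^2(x - 6)

The Jordan structure of A has elementary divisors x^2, x^2, (x - 6). Arranging the block sizes at each eigenvalue in decreasing order and taking row products gives the invariant factors.

Invariant factors (smallest first, each dividing the next): x^2, x^2(x - 6).

Check: the last factor x^2(x - 6) is the minimal polynomial, and the product x^4(x - 6) is the characteristic polynomial.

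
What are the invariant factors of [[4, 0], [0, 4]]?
x - 4, x - 4

The Jordan structure of A has elementary divisors (x - 4), (x - 4). Arranging the block sizes at each eigenvalue in decreasing order and taking row products gives the invariant factors.

Invariant factors (smallest first, each dividing the next): x - 4, x - 4.

Check: the last factor x - 4 is the minimal polynomial, and the product (x - 4)^2 is the characteristic polynomial.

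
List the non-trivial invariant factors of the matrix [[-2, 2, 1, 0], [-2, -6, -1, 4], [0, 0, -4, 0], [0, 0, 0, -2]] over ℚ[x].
x + 4, (x + 2)(x + 4)^2

The Jordan structure of A has elementary divisors (x + 4)^2, (x + 4), (x + 2). Arranging the block sizes at each eigenvalue in decreasing order and taking row products gives the invariant factors.

Invariant factors (smallest first, each dividing the next): x + 4, (x + 2)(x + 4)^2.

Check: the last factor (x + 2)(x + 4)^2 is the minimal polynomial, and the product (x + 2)(x + 4)^3 is the characteristic polynomial.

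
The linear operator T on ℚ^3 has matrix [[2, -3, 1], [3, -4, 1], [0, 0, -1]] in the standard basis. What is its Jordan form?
J = [[-1, 1, 0], [0, -1, 0], [0, 0, -1]]

The characteristic polynomial is det(xI - A) = (x + 1)^3, so the eigenvalues are -1 (algebraic multiplicity 3).

For λ = -1: rank(A + I) = 1, rank((A + I)^2) = 0. The eigenspace has dimension 3 - 1 = 2, so there are 2 Jordan blocks; the rank sequence gives block sizes [2, 1].

Assembling the blocks gives the Jordan form J above.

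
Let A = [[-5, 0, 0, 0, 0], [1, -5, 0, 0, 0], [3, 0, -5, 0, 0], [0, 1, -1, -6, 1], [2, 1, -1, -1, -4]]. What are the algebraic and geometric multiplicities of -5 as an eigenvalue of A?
The characteristic polynomial is (x + 5)^5, so the factor x + 5 appears with exponent 5: the algebraic multiplicity is 5.

rank(A + 5I) = 2, so the eigenspace has dimension 5 - 2 = 3: the geometric multiplicity is 3.

Since 3 < 5, A is not diagonalizable.

algebraic multiplicity 5, geometric multiplicity 3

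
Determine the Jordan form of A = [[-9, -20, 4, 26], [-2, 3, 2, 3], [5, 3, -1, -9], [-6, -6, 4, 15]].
The characteristic polynomial is det(xI - A) = (x - 3)^3(x + 1), so the eigenvalues are -1 (algebraic multiplicity 1), 3 (algebraic multiplicity 3).

For λ = -1: algebraic multiplicity 1 gives one 1×1 block.

For λ = 3: rank(A - 3I) = 3, rank((A - 3I)^2) = 2, rank((A - 3I)^3) = 1. The eigenspace has dimension 4 - 3 = 1, so there is 1 Jordan block; the rank sequence gives block sizes [3].

Assembling the blocks gives the Jordan form J above.

J = [[-1, 0, 0, 0], [0, 3, 1, 0], [0, 0, 3, 1], [0, 0, 0, 3]]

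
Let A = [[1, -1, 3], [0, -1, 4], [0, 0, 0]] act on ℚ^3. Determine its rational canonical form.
R = [[0, 0, 0], [1, 0, 1], [0, 1, 0]]

The invariant factors of A (the non-unit diagonal entries of the Smith normal form of xI - A over ℚ[x]) are x(x - 1)(x + 1), each dividing the next. The characteristic polynomial is their product, x(x - 1)(x + 1).

The rational canonical form is the block-diagonal matrix of companion matrices C(f_i):
R = [[0, 0, 0], [1, 0, 1], [0, 1, 0]].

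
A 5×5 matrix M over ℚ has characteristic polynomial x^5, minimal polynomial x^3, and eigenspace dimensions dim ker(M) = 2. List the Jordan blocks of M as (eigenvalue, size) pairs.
λ = 0: algebraic multiplicity 5 (exponent in χ_M), largest block size 3 (exponent in m_M), 2 blocks (geometric multiplicity). These force block sizes [3, 2].

Jordan blocks: (0, 3), (0, 2)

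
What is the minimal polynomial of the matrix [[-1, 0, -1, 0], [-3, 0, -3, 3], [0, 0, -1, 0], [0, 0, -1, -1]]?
m_A(x) = x(x + 1)^2

The characteristic polynomial factors as x(x + 1)^3. The minimal polynomial is ∏(x - λ)^{k_λ} where k_λ is the size of the largest Jordan block at λ.

For λ = -1: rank(A + I) = 2, and the largest Jordan block has size 2 (the smallest k with rank((A + I)^k) = rank((A + I)^(k+1))).
For λ = 0: rank(A) = 3, and the largest Jordan block has size 1 (the smallest k with rank(A^k) = rank(A^(k+1))).

So m_A(x) = x(x + 1)^2.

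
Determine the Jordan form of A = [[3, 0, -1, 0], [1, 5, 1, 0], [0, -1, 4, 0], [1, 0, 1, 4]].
J = [[4, 1, 0, 0], [0, 4, 1, 0], [0, 0, 4, 0], [0, 0, 0, 4]]

The characteristic polynomial is det(xI - A) = (x - 4)^4, so the eigenvalues are 4 (algebraic multiplicity 4).

For λ = 4: rank(A - 4I) = 2, rank((A - 4I)^2) = 1, rank((A - 4I)^3) = 0. The eigenspace has dimension 4 - 2 = 2, so there are 2 Jordan blocks; the rank sequence gives block sizes [3, 1].

Assembling the blocks gives the Jordan form J above.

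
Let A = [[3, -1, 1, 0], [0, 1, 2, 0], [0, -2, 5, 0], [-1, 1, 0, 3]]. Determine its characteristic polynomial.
χ_A(x) = (x - 3)^4

xI - A = [[x - 3, 1, -1, 0], [0, x - 1, -2, 0], [0, 2, x - 5, 0], [1, -1, 0, x - 3]].

Expanding det(xI - A) along the first row:
det(xI - A) = + (x - 3)·det([[x - 1, -2, 0], [2, x - 5, 0], [-1, 0, x - 3]]) - (1)·det([[0, -2, 0], [0, x - 5, 0], [1, 0, x - 3]]) + (-1)·det([[0, x - 1, 0], [0, 2, 0], [1, -1, x - 3]]) - (0)·det([[0, x - 1, -2], [0, 2, x - 5], [1, -1, 0]]).

Evaluating gives χ_A(x) = x^4 - 12x^3 + 54x^2 - 108x + 81 = (x - 3)^4.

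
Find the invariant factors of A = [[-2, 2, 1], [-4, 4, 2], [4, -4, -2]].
The Jordan structure of A has elementary divisors x^2, x. Arranging the block sizes at each eigenvalue in decreasing order and taking row products gives the invariant factors.

Invariant factors (smallest first, each dividing the next): x, x^2.

Check: the last factor x^2 is the minimal polynomial, and the product x^3 is the characteristic polynomial.

x, x^2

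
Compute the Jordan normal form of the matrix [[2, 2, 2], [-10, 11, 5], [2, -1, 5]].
J = [[6, 1, 0], [0, 6, 0], [0, 0, 6]]

The characteristic polynomial is det(xI - A) = (x - 6)^3, so the eigenvalues are 6 (algebraic multiplicity 3).

For λ = 6: rank(A - 6I) = 1, rank((A - 6I)^2) = 0. The eigenspace has dimension 3 - 1 = 2, so there are 2 Jordan blocks; the rank sequence gives block sizes [2, 1].

Assembling the blocks gives the Jordan form J above.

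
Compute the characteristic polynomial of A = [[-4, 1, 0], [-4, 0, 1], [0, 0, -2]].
χ_A(x) = (x + 2)^3

xI - A = [[x + 4, -1, 0], [4, x, -1], [0, 0, x + 2]].

Expanding det(xI - A) along the first row:
det(xI - A) = + (x + 4)·det([[x, -1], [0, x + 2]]) - (-1)·det([[4, -1], [0, x + 2]]) + (0)·det([[4, x], [0, 0]]).

Evaluating gives χ_A(x) = x^3 + 6x^2 + 12x + 8 = (x + 2)^3.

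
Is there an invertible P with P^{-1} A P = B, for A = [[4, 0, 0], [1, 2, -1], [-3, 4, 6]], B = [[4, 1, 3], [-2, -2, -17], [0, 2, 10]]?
Two matrices over a field are similar if and only if they have the same invariant factors.

Both A and B have characteristic polynomial (x - 4)^3 and minimal polynomial (x - 4)^3. Computing further, both have invariant factors (x - 4)^3. Hence A and B are similar.

Yes.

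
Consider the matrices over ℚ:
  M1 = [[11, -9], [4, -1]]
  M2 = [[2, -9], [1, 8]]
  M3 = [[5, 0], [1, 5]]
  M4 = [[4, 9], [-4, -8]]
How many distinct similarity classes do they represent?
Characteristic polynomials: χ_{M1} = (x - 5)^2, χ_{M2} = (x - 5)^2, χ_{M3} = (x - 5)^2, χ_{M4} = (x + 2)^2.

{M1, M2, M3}: invariant factors (x - 5)^2.

{M4}: invariant factors (x + 2)^2.

Matrices are similar if and only if their invariant-factor lists agree; the partition into similarity classes is {M1, M2, M3}, {M4}.

2 classes: {M1, M2, M3}, {M4}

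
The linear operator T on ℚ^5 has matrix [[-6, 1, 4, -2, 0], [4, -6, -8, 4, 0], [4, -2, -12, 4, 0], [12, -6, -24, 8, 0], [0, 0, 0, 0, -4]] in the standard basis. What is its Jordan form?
The characteristic polynomial is det(xI - A) = (x + 4)^5, so the eigenvalues are -4 (algebraic multiplicity 5).

For λ = -4: rank(A + 4I) = 1, rank((A + 4I)^2) = 0. The eigenspace has dimension 5 - 1 = 4, so there are 4 Jordan blocks; the rank sequence gives block sizes [2, 1, 1, 1].

Assembling the blocks gives the Jordan form J above.

J = [[-4, 1, 0, 0, 0], [0, -4, 0, 0, 0], [0, 0, -4, 0, 0], [0, 0, 0, -4, 0], [0, 0, 0, 0, -4]]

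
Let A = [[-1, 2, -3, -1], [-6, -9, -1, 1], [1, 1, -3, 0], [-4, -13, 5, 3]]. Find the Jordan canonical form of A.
The characteristic polynomial is det(xI - A) = x^2(x + 5)^2, so the eigenvalues are -5 (algebraic multiplicity 2), 0 (algebraic multiplicity 2).

For λ = -5: rank(A + 5I) = 3, rank((A + 5I)^2) = 2. The eigenspace has dimension 4 - 3 = 1, so there is 1 Jordan block; the rank sequence gives block sizes [2].

For λ = 0: rank(A) = 3, rank(A^2) = 2. The eigenspace has dimension 4 - 3 = 1, so there is 1 Jordan block; the rank sequence gives block sizes [2].

Assembling the blocks gives the Jordan form J above.

J = [[-5, 1, 0, 0], [0, -5, 0, 0], [0, 0, 0, 1], [0, 0, 0, 0]]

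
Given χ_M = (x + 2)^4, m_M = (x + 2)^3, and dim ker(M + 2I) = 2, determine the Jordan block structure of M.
λ = -2: algebraic multiplicity 4 (exponent in χ_M), largest block size 3 (exponent in m_M), 2 blocks (geometric multiplicity). These force block sizes [3, 1].

Jordan blocks: (-2, 3), (-2, 1)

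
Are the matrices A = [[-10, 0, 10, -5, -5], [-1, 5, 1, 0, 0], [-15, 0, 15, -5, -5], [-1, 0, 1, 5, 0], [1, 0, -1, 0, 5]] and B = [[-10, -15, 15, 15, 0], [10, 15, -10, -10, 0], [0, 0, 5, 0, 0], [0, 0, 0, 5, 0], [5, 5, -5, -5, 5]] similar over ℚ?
No.

Both have characteristic polynomial x(x - 5)^4, but the minimal polynomial of A is x(x - 5)^2 while the minimal polynomial of B is x(x - 5). The minimal polynomial is a similarity invariant, so A and B are not similar.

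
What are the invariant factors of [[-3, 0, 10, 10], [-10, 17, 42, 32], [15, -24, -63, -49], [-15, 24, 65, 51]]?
The Jordan structure of A has elementary divisors (x + 3), (x - 1), (x - 2)^2. Arranging the block sizes at each eigenvalue in decreasing order and taking row products gives the invariant factors.

Invariant factors (smallest first, each dividing the next): (x - 2)^2(x - 1)(x + 3).

Check: the last factor (x - 2)^2(x - 1)(x + 3) is the minimal polynomial, and the product (x - 2)^2(x - 1)(x + 3) is the characteristic polynomial.

(x - 2)^2(x - 1)(x + 3)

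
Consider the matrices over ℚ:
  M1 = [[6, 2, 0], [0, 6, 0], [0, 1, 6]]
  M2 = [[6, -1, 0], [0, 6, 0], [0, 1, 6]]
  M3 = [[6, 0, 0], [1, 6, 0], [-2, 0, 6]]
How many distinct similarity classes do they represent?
Characteristic polynomials: χ_{M1} = (x - 6)^3, χ_{M2} = (x - 6)^3, χ_{M3} = (x - 6)^3.

{M1, M2, M3}: invariant factors x - 6, (x - 6)^2.

Matrices are similar if and only if their invariant-factor lists agree; the partition into similarity classes is {M1, M2, M3}.

1 class: {M1, M2, M3}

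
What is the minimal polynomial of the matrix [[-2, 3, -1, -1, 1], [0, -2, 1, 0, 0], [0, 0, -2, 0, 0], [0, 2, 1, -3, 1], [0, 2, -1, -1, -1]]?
m_A(x) = (x + 2)^3

The characteristic polynomial factors as (x + 2)^5. The minimal polynomial is ∏(x - λ)^{k_λ} where k_λ is the size of the largest Jordan block at λ.

For λ = -2: rank(A + 2I) = 3, and the largest Jordan block has size 3 (the smallest k with rank((A + 2I)^k) = rank((A + 2I)^(k+1))).

So m_A(x) = (x + 2)^3.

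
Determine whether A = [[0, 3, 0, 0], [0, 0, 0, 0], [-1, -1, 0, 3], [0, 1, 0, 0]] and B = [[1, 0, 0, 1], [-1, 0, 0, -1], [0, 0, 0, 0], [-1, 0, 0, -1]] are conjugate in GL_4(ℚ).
No.

Both have characteristic polynomial x^4 and minimal polynomial x^2. But rank(A) = 2 for A while rank(B) = 1 for B, so the number of Jordan blocks at λ = 0 differs. A and B are not similar.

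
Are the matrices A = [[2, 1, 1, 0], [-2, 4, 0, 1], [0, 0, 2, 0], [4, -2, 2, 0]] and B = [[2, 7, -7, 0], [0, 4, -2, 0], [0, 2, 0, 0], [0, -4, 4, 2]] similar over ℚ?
Both have characteristic polynomial (x - 2)^4, but the minimal polynomial of A is (x - 2)^3 while the minimal polynomial of B is (x - 2)^2. The minimal polynomial is a similarity invariant, so A and B are not similar.

No.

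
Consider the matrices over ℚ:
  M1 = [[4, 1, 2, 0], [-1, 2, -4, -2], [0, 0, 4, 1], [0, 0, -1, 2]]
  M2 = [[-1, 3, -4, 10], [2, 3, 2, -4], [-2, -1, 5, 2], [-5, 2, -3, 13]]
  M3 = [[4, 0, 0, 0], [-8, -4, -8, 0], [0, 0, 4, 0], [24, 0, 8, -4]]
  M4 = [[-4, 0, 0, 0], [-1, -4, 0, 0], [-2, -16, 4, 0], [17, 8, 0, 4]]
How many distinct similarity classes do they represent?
Characteristic polynomials: χ_{M1} = (x - 3)^4, χ_{M2} = (x - 5)^4, χ_{M3} = (x - 4)^2(x + 4)^2, χ_{M4} = (x - 4)^2(x + 4)^2.

{M1}: invariant factors (x - 3)^2, (x - 3)^2.

{M2}: invariant factors (x - 5)^2, (x - 5)^2.

{M3}: invariant factors (x - 4)(x + 4), (x - 4)(x + 4).

{M4}: invariant factors x - 4, (x - 4)(x + 4)^2.

Matrices are similar if and only if their invariant-factor lists agree; the partition into similarity classes is {M1}, {M2}, {M3}, {M4}.

4 classes: {M1}, {M2}, {M3}, {M4}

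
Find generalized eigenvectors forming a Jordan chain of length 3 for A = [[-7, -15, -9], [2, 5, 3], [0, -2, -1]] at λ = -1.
v_1 = [[-1, 0, 1]]^T, v_2 = [[-3, 1, 0]]^T, v_3 = [[3, 0, -2]]^T

We seek v_1 ∈ ker((A + I)^3) \ ker((A + I)^2), then set v_{i+1} = (A + I) v_i.

One such chain is v_1 = [[-1, 0, 1]]^T, v_2 = [[-3, 1, 0]]^T, v_3 = [[3, 0, -2]]^T. Check: (A + I) v_3 = [[0, 0, 0]]^T = 0.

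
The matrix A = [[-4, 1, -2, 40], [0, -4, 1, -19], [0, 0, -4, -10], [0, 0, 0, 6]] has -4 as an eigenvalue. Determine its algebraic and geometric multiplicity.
The characteristic polynomial is (x - 6)(x + 4)^3, so the factor x + 4 appears with exponent 3: the algebraic multiplicity is 3.

rank(A + 4I) = 3, so the eigenspace has dimension 4 - 3 = 1: the geometric multiplicity is 1.

Since 1 < 3, A is not diagonalizable.

algebraic multiplicity 3, geometric multiplicity 1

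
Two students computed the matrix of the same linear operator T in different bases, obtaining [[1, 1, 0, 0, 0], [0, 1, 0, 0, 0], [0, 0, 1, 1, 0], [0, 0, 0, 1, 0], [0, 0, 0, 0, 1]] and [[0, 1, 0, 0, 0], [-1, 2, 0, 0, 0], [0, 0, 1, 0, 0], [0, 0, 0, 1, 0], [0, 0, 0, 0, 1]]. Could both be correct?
No.

Both have characteristic polynomial (x - 1)^5 and minimal polynomial (x - 1)^2. But rank(A - I) = 2 for A while rank(B - I) = 1 for B, so the number of Jordan blocks at λ = 1 differs. A and B are not similar.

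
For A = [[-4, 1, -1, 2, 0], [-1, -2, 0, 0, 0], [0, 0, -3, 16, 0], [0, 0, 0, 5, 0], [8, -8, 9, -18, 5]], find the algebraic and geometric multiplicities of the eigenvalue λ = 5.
algebraic multiplicity 2, geometric multiplicity 2

The characteristic polynomial is (x - 5)^2(x + 3)^3, so the factor x - 5 appears with exponent 2: the algebraic multiplicity is 2.

rank(A - 5I) = 3, so the eigenspace has dimension 5 - 3 = 2: the geometric multiplicity is 2.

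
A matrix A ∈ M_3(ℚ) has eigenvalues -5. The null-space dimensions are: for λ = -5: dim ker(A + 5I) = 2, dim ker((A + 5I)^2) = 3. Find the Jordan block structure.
λ = -5: successive nullity increments [2, 1] count blocks of size ≥ k; block sizes are [2, 1].

Jordan blocks: (-5, 2), (-5, 1)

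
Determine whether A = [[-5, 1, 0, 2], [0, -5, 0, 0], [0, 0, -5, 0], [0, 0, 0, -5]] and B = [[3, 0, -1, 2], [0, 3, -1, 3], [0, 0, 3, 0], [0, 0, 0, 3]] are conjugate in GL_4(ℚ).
trace(A) = -20 but trace(B) = 12. The trace is a similarity invariant, so A and B are not similar.

No.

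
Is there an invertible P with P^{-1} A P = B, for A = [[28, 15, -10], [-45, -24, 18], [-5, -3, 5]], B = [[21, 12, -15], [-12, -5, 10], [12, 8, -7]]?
Yes.

Two matrices over a field are similar if and only if they have the same invariant factors.

Both A and B have characteristic polynomial (x - 3)^3 and minimal polynomial (x - 3)^2. Computing further, both have invariant factors x - 3, (x - 3)^2. Hence A and B are similar.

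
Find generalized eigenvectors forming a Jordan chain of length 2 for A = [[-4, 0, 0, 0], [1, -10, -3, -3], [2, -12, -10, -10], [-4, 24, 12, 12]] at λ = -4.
v_1 = [[1, 1, -3, 1]]^T, v_2 = [[0, 1, -2, 0]]^T

We seek v_1 ∈ ker((A + 4I)^2) \ ker(A + 4I), then set v_{i+1} = (A + 4I) v_i.

One such chain is v_1 = [[1, 1, -3, 1]]^T, v_2 = [[0, 1, -2, 0]]^T. Check: (A + 4I) v_2 = [[0, 0, 0, 0]]^T = 0.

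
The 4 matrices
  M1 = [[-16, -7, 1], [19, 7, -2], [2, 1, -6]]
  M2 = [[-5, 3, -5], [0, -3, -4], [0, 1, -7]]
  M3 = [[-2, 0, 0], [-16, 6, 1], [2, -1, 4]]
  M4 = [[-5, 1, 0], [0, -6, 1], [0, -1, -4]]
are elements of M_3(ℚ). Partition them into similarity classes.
Characteristic polynomials: χ_{M1} = (x + 5)^3, χ_{M2} = (x + 5)^3, χ_{M3} = (x - 5)^2(x + 2), χ_{M4} = (x + 5)^3.

{M1, M2, M4}: invariant factors (x + 5)^3.

{M3}: invariant factors (x - 5)^2(x + 2).

Matrices are similar if and only if their invariant-factor lists agree; the partition into similarity classes is {M1, M2, M4}, {M3}.

2 classes: {M1, M2, M4}, {M3}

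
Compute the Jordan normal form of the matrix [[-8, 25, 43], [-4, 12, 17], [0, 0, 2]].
The characteristic polynomial is det(xI - A) = (x - 2)^3, so the eigenvalues are 2 (algebraic multiplicity 3).

For λ = 2: rank(A - 2I) = 2, rank((A - 2I)^2) = 1, rank((A - 2I)^3) = 0. The eigenspace has dimension 3 - 2 = 1, so there is 1 Jordan block; the rank sequence gives block sizes [3].

Assembling the blocks gives the Jordan form J above.

J = [[2, 1, 0], [0, 2, 1], [0, 0, 2]]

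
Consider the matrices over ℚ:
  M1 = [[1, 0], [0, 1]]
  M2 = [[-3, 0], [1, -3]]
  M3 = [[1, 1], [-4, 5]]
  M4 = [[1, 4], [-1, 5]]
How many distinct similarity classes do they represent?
Characteristic polynomials: χ_{M1} = (x - 1)^2, χ_{M2} = (x + 3)^2, χ_{M3} = (x - 3)^2, χ_{M4} = (x - 3)^2.

{M1}: invariant factors x - 1, x - 1.

{M2}: invariant factors (x + 3)^2.

{M3, M4}: invariant factors (x - 3)^2.

Matrices are similar if and only if their invariant-factor lists agree; the partition into similarity classes is {M1}, {M2}, {M3, M4}.

3 classes: {M1}, {M2}, {M3, M4}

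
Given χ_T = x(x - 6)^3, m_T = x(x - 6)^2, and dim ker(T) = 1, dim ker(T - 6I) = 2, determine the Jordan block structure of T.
Jordan blocks: (0, 1), (6, 2), (6, 1)

λ = 0: algebraic multiplicity 1 (exponent in χ_T), largest block size 1 (exponent in m_T), 1 block (geometric multiplicity). This forces block sizes [1].
λ = 6: algebraic multiplicity 3 (exponent in χ_T), largest block size 2 (exponent in m_T), 2 blocks (geometric multiplicity). These force block sizes [2, 1].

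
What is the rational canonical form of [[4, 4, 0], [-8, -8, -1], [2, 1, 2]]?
R = [[0, 0, -4], [1, 0, 7], [0, 1, -2]]

The invariant factors of A (the non-unit diagonal entries of the Smith normal form of xI - A over ℚ[x]) are (x - 1)^2(x + 4), each dividing the next. The characteristic polynomial is their product, (x - 1)^2(x + 4).

The rational canonical form is the block-diagonal matrix of companion matrices C(f_i):
R = [[0, 0, -4], [1, 0, 7], [0, 1, -2]].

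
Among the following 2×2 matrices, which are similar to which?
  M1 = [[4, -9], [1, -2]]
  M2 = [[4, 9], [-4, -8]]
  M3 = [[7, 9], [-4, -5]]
2 classes: {M1, M3}, {M2}

Characteristic polynomials: χ_{M1} = (x - 1)^2, χ_{M2} = (x + 2)^2, χ_{M3} = (x - 1)^2.

{M1, M3}: invariant factors (x - 1)^2.

{M2}: invariant factors (x + 2)^2.

Matrices are similar if and only if their invariant-factor lists agree; the partition into similarity classes is {M1, M3}, {M2}.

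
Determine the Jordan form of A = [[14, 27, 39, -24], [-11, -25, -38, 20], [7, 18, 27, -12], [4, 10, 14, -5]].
J = [[2, 0, 0, 0], [0, 3, 1, 0], [0, 0, 3, 0], [0, 0, 0, 3]]

The characteristic polynomial is det(xI - A) = (x - 3)^3(x - 2), so the eigenvalues are 2 (algebraic multiplicity 1), 3 (algebraic multiplicity 3).

For λ = 2: algebraic multiplicity 1 gives one 1×1 block.

For λ = 3: rank(A - 3I) = 2, rank((A - 3I)^2) = 1. The eigenspace has dimension 4 - 2 = 2, so there are 2 Jordan blocks; the rank sequence gives block sizes [2, 1].

Assembling the blocks gives the Jordan form J above.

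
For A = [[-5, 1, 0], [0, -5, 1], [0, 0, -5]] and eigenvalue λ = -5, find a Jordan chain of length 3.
v_1 = [[1, 0, 1]]^T, v_2 = [[0, 1, 0]]^T, v_3 = [[1, 0, 0]]^T

We seek v_1 ∈ ker((A + 5I)^3) \ ker((A + 5I)^2), then set v_{i+1} = (A + 5I) v_i.

One such chain is v_1 = [[1, 0, 1]]^T, v_2 = [[0, 1, 0]]^T, v_3 = [[1, 0, 0]]^T. Check: (A + 5I) v_3 = [[0, 0, 0]]^T = 0.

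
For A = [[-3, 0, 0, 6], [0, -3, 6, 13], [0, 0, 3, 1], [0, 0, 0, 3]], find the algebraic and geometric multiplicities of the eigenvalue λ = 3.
The characteristic polynomial is (x - 3)^2(x + 3)^2, so the factor x - 3 appears with exponent 2: the algebraic multiplicity is 2.

rank(A - 3I) = 3, so the eigenspace has dimension 4 - 3 = 1: the geometric multiplicity is 1.

Since 1 < 2, A is not diagonalizable.

algebraic multiplicity 2, geometric multiplicity 1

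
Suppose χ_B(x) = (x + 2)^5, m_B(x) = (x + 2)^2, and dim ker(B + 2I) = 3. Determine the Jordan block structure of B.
Jordan blocks: (-2, 2), (-2, 2), (-2, 1)

λ = -2: algebraic multiplicity 5 (exponent in χ_B), largest block size 2 (exponent in m_B), 3 blocks (geometric multiplicity). These force block sizes [2, 2, 1].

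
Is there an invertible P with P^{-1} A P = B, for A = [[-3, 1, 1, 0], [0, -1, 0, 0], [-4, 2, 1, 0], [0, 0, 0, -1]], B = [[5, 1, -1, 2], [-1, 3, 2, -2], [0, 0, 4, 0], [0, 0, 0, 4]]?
trace(A) = -4 but trace(B) = 16. The trace is a similarity invariant, so A and B are not similar.

No.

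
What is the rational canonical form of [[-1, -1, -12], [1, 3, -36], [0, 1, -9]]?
The invariant factors of A (the non-unit diagonal entries of the Smith normal form of xI - A over ℚ[x]) are (x + 5)(x^2 + 2x + 6), each dividing the next. The characteristic polynomial is their product, (x + 5)(x^2 + 2x + 6).

The rational canonical form is the block-diagonal matrix of companion matrices C(f_i):
R = [[0, 0, -30], [1, 0, -16], [0, 1, -7]].

Note the characteristic polynomial does not split into linear factors over ℚ, so A has no Jordan form over ℚ; the rational canonical form exists over any field.

R = [[0, 0, -30], [1, 0, -16], [0, 1, -7]]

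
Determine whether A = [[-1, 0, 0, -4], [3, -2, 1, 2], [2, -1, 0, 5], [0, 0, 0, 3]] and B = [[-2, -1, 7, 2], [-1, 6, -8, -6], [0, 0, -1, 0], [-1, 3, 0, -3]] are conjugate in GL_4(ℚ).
Two matrices over a field are similar if and only if they have the same invariant factors.

Both A and B have characteristic polynomial (x - 3)(x + 1)^3 and minimal polynomial (x - 3)(x + 1)^3. Computing further, both have invariant factors (x - 3)(x + 1)^3. Hence A and B are similar.

Yes.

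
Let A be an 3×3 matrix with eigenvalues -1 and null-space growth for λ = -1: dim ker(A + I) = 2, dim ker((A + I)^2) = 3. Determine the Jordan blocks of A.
Jordan blocks: (-1, 2), (-1, 1)

λ = -1: successive nullity increments [2, 1] count blocks of size ≥ k; block sizes are [2, 1].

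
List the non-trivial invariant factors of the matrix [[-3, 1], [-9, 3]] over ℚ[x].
The Jordan structure of A has elementary divisors x^2. Arranging the block sizes at each eigenvalue in decreasing order and taking row products gives the invariant factors.

Invariant factors (smallest first, each dividing the next): x^2.

Check: the last factor x^2 is the minimal polynomial, and the product x^2 is the characteristic polynomial.

x^2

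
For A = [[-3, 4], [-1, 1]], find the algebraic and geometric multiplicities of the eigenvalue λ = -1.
algebraic multiplicity 2, geometric multiplicity 1

The characteristic polynomial is (x + 1)^2, so the factor x + 1 appears with exponent 2: the algebraic multiplicity is 2.

rank(A + I) = 1, so the eigenspace has dimension 2 - 1 = 1: the geometric multiplicity is 1.

Since 1 < 2, A is not diagonalizable.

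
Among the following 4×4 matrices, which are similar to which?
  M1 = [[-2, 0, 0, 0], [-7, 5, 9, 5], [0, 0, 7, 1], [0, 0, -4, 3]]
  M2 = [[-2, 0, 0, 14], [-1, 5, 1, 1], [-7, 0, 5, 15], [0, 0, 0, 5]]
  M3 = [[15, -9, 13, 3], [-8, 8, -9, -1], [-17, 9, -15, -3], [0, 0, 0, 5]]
2 classes: {M1, M2}, {M3}

Characteristic polynomials: χ_{M1} = (x - 5)^3(x + 2), χ_{M2} = (x - 5)^3(x + 2), χ_{M3} = (x - 5)^3(x + 2).

{M1, M2}: invariant factors (x - 5)^3(x + 2).

{M3}: invariant factors x - 5, (x - 5)^2(x + 2).

Matrices are similar if and only if their invariant-factor lists agree; the partition into similarity classes is {M1, M2}, {M3}.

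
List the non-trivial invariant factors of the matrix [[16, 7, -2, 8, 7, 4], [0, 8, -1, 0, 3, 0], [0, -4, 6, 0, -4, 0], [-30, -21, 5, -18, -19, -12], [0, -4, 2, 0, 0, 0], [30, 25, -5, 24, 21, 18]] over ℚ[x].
x - 6, (x - 6)^2(x - 4)^3

The Jordan structure of A has elementary divisors (x - 4)^3, (x - 6)^2, (x - 6). Arranging the block sizes at each eigenvalue in decreasing order and taking row products gives the invariant factors.

Invariant factors (smallest first, each dividing the next): x - 6, (x - 6)^2(x - 4)^3.

Check: the last factor (x - 6)^2(x - 4)^3 is the minimal polynomial, and the product (x - 6)^3(x - 4)^3 is the characteristic polynomial.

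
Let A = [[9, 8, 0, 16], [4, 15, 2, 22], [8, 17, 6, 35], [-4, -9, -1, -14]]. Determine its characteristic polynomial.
xI - A = [[x - 9, -8, 0, -16], [-4, x - 15, -2, -22], [-8, -17, x - 6, -35], [4, 9, 1, x + 14]].

Expanding det(xI - A) along the first row:
det(xI - A) = + (x - 9)·det([[x - 15, -2, -22], [-17, x - 6, -35], [9, 1, x + 14]]) - (-8)·det([[-4, -2, -22], [-8, x - 6, -35], [4, 1, x + 14]]) + (0)·det([[-4, x - 15, -22], [-8, -17, -35], [4, 9, x + 14]]) - (-16)·det([[-4, x - 15, -2], [-8, -17, x - 6], [4, 9, 1]]).

Evaluating gives χ_A(x) = x^4 - 16x^3 + 90x^2 - 200x + 125 = (x - 5)^3(x - 1).

χ_A(x) = (x - 5)^3(x - 1)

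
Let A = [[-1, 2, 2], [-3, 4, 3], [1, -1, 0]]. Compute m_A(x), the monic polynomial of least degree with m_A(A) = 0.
The characteristic polynomial factors as (x - 1)^3. The minimal polynomial is ∏(x - λ)^{k_λ} where k_λ is the size of the largest Jordan block at λ.

For λ = 1: rank(A - I) = 1, and the largest Jordan block has size 2 (the smallest k with rank((A - I)^k) = rank((A - I)^(k+1))).

So m_A(x) = (x - 1)^2.

m_A(x) = (x - 1)^2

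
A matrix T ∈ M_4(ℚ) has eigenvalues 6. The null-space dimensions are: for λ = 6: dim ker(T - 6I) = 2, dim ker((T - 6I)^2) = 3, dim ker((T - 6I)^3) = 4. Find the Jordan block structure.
Jordan blocks: (6, 3), (6, 1)

λ = 6: successive nullity increments [2, 1, 1] count blocks of size ≥ k; block sizes are [3, 1].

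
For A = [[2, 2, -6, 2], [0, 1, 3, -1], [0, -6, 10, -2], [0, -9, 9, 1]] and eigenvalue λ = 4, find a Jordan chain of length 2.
v_1 = [[0, 0, 1, 2]]^T, v_2 = [[-2, 1, 2, 3]]^T

We seek v_1 ∈ ker((A - 4I)^2) \ ker(A - 4I), then set v_{i+1} = (A - 4I) v_i.

One such chain is v_1 = [[0, 0, 1, 2]]^T, v_2 = [[-2, 1, 2, 3]]^T. Check: (A - 4I) v_2 = [[0, 0, 0, 0]]^T = 0.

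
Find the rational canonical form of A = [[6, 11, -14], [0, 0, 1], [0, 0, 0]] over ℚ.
R = [[0, 0, 0], [1, 0, 0], [0, 1, 6]]

The invariant factors of A (the non-unit diagonal entries of the Smith normal form of xI - A over ℚ[x]) are x^2(x - 6), each dividing the next. The characteristic polynomial is their product, x^2(x - 6).

The rational canonical form is the block-diagonal matrix of companion matrices C(f_i):
R = [[0, 0, 0], [1, 0, 0], [0, 1, 6]].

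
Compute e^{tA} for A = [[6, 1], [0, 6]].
A has Jordan form J = [[6, 1], [0, 6]] with A = PJP^{-1}, so e^{tA} = P e^{tJ} P^{-1}.

For a Jordan block J_k(λ), e^{tJ_k(λ)} = e^{λt} · (I + tN + t^2 N^2/2! + ... + t^{k-1} N^{k-1}/(k-1)!) where N is the nilpotent superdiagonal part.

Assembling the blocks and conjugating back gives the entries of e^{tA} as shown above.

e^{tA} = [[e^{6*t}, t*e^{6*t}], [0, e^{6*t}]]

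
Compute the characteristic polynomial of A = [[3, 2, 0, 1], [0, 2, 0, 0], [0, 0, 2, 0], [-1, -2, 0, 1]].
χ_A(x) = (x - 2)^4

xI - A = [[x - 3, -2, 0, -1], [0, x - 2, 0, 0], [0, 0, x - 2, 0], [1, 2, 0, x - 1]].

Expanding det(xI - A) along the first row:
det(xI - A) = + (x - 3)·det([[x - 2, 0, 0], [0, x - 2, 0], [2, 0, x - 1]]) - (-2)·det([[0, 0, 0], [0, x - 2, 0], [1, 0, x - 1]]) + (0)·det([[0, x - 2, 0], [0, 0, 0], [1, 2, x - 1]]) - (-1)·det([[0, x - 2, 0], [0, 0, x - 2], [1, 2, 0]]).

Evaluating gives χ_A(x) = x^4 - 8x^3 + 24x^2 - 32x + 16 = (x - 2)^4.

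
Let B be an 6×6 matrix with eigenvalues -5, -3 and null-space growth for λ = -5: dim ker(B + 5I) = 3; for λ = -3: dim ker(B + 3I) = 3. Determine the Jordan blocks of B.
Jordan blocks: (-5, 1), (-5, 1), (-5, 1), (-3, 1), (-3, 1), (-3, 1)

λ = -5: successive nullity increments [3] count blocks of size ≥ k; block sizes are [1, 1, 1].
λ = -3: successive nullity increments [3] count blocks of size ≥ k; block sizes are [1, 1, 1].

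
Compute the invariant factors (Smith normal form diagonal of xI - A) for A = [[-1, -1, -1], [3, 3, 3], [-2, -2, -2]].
The Jordan structure of A has elementary divisors x^2, x. Arranging the block sizes at each eigenvalue in decreasing order and taking row products gives the invariant factors.

Invariant factors (smallest first, each dividing the next): x, x^2.

Check: the last factor x^2 is the minimal polynomial, and the product x^3 is the characteristic polynomial.

x, x^2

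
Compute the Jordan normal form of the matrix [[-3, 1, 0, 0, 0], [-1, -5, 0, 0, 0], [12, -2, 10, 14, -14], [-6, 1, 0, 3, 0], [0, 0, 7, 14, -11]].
J = [[-4, 1, 0, 0, 0], [0, -4, 0, 0, 0], [0, 0, -4, 0, 0], [0, 0, 0, 3, 0], [0, 0, 0, 0, 3]]

The characteristic polynomial is det(xI - A) = (x - 3)^2(x + 4)^3, so the eigenvalues are -4 (algebraic multiplicity 3), 3 (algebraic multiplicity 2).

For λ = -4: rank(A + 4I) = 3, rank((A + 4I)^2) = 2. The eigenspace has dimension 5 - 3 = 2, so there are 2 Jordan blocks; the rank sequence gives block sizes [2, 1].

For λ = 3: rank(A - 3I) = 3. The eigenspace has dimension 5 - 3 = 2, so there are 2 Jordan blocks; the rank sequence gives block sizes [1, 1].

Assembling the blocks gives the Jordan form J above.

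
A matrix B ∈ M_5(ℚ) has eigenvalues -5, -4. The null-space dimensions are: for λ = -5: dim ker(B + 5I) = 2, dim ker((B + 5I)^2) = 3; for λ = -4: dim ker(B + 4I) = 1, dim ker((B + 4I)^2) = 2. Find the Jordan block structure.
Jordan blocks: (-5, 2), (-5, 1), (-4, 2)

λ = -5: successive nullity increments [2, 1] count blocks of size ≥ k; block sizes are [2, 1].
λ = -4: successive nullity increments [1, 1] count blocks of size ≥ k; block sizes are [2].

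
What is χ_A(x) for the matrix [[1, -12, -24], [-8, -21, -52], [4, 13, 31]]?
χ_A(x) = (x - 5)^2(x - 1)

xI - A = [[x - 1, 12, 24], [8, x + 21, 52], [-4, -13, x - 31]].

Expanding det(xI - A) along the first row:
det(xI - A) = + (x - 1)·det([[x + 21, 52], [-13, x - 31]]) - (12)·det([[8, 52], [-4, x - 31]]) + (24)·det([[8, x + 21], [-4, -13]]).

Evaluating gives χ_A(x) = x^3 - 11x^2 + 35x - 25 = (x - 5)^2(x - 1).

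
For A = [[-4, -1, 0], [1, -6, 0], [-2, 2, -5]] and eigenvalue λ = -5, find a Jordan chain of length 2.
v_1 = [[2, 1, -1]]^T, v_2 = [[1, 1, -2]]^T

We seek v_1 ∈ ker((A + 5I)^2) \ ker(A + 5I), then set v_{i+1} = (A + 5I) v_i.

One such chain is v_1 = [[2, 1, -1]]^T, v_2 = [[1, 1, -2]]^T. Check: (A + 5I) v_2 = [[0, 0, 0]]^T = 0.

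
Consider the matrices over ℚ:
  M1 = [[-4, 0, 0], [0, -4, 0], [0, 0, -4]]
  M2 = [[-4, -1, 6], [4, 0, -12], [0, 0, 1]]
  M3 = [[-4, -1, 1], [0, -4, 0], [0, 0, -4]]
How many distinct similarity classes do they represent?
3 classes: {M1}, {M2}, {M3}

Characteristic polynomials: χ_{M1} = (x + 4)^3, χ_{M2} = (x - 1)(x + 2)^2, χ_{M3} = (x + 4)^3.

{M1}: invariant factors x + 4, x + 4, x + 4.

{M2}: invariant factors (x - 1)(x + 2)^2.

{M3}: invariant factors x + 4, (x + 4)^2.

Matrices are similar if and only if their invariant-factor lists agree; the partition into similarity classes is {M1}, {M2}, {M3}.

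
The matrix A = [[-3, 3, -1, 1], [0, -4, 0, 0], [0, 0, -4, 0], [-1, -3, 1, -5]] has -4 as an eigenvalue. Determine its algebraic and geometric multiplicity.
algebraic multiplicity 4, geometric multiplicity 3

The characteristic polynomial is (x + 4)^4, so the factor x + 4 appears with exponent 4: the algebraic multiplicity is 4.

rank(A + 4I) = 1, so the eigenspace has dimension 4 - 1 = 3: the geometric multiplicity is 3.

Since 3 < 4, A is not diagonalizable.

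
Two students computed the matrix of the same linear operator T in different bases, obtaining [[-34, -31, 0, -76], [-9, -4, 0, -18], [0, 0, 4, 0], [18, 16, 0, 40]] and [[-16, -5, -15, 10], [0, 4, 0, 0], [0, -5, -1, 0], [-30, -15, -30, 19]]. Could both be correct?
Both have characteristic polynomial (x - 4)^2(x + 1)^2, but the minimal polynomial of A is (x - 4)(x + 1)^2 while the minimal polynomial of B is (x - 4)(x + 1). The minimal polynomial is a similarity invariant, so A and B are not similar.

No.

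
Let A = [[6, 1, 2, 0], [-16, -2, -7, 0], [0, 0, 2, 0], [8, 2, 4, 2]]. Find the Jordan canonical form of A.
The characteristic polynomial is det(xI - A) = (x - 2)^4, so the eigenvalues are 2 (algebraic multiplicity 4).

For λ = 2: rank(A - 2I) = 2, rank((A - 2I)^2) = 1, rank((A - 2I)^3) = 0. The eigenspace has dimension 4 - 2 = 2, so there are 2 Jordan blocks; the rank sequence gives block sizes [3, 1].

Assembling the blocks gives the Jordan form J above.

J = [[2, 1, 0, 0], [0, 2, 1, 0], [0, 0, 2, 0], [0, 0, 0, 2]]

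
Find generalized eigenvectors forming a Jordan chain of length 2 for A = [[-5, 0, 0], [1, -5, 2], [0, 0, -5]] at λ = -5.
We seek v_1 ∈ ker((A + 5I)^2) \ ker(A + 5I), then set v_{i+1} = (A + 5I) v_i.

One such chain is v_1 = [[-1, -2, 1]]^T, v_2 = [[0, 1, 0]]^T. Check: (A + 5I) v_2 = [[0, 0, 0]]^T = 0.

v_1 = [[-1, -2, 1]]^T, v_2 = [[0, 1, 0]]^T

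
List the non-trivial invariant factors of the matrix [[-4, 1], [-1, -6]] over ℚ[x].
(x + 5)^2

The Jordan structure of A has elementary divisors (x + 5)^2. Arranging the block sizes at each eigenvalue in decreasing order and taking row products gives the invariant factors.

Invariant factors (smallest first, each dividing the next): (x + 5)^2.

Check: the last factor (x + 5)^2 is the minimal polynomial, and the product (x + 5)^2 is the characteristic polynomial.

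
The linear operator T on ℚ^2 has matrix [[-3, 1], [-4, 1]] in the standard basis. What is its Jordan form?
J = [[-1, 1], [0, -1]]

The characteristic polynomial is det(xI - A) = (x + 1)^2, so the eigenvalues are -1 (algebraic multiplicity 2).

For λ = -1: rank(A + I) = 1, rank((A + I)^2) = 0. The eigenspace has dimension 2 - 1 = 1, so there is 1 Jordan block; the rank sequence gives block sizes [2].

Assembling the blocks gives the Jordan form J above.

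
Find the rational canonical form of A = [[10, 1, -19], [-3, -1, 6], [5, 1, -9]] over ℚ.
The invariant factors of A (the non-unit diagonal entries of the Smith normal form of xI - A over ℚ[x]) are x^3 + x + 5, each dividing the next. The characteristic polynomial is their product, x^3 + x + 5.

The rational canonical form is the block-diagonal matrix of companion matrices C(f_i):
R = [[0, 0, -5], [1, 0, -1], [0, 1, 0]].

Note the characteristic polynomial does not split into linear factors over ℚ, so A has no Jordan form over ℚ; the rational canonical form exists over any field.

R = [[0, 0, -5], [1, 0, -1], [0, 1, 0]]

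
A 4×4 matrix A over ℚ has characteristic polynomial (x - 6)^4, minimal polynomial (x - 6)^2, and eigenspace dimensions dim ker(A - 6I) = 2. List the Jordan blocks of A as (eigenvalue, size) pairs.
λ = 6: algebraic multiplicity 4 (exponent in χ_A), largest block size 2 (exponent in m_A), 2 blocks (geometric multiplicity). These force block sizes [2, 2].

Jordan blocks: (6, 2), (6, 2)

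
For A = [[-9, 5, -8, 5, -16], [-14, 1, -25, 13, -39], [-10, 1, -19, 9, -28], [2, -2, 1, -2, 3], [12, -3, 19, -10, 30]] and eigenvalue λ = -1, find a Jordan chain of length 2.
v_1 = [[4, 1, 2, 2, -2]]^T, v_2 = [[-1, 0, -1, 0, 1]]^T

We seek v_1 ∈ ker((A + I)^2) \ ker(A + I), then set v_{i+1} = (A + I) v_i.

One such chain is v_1 = [[4, 1, 2, 2, -2]]^T, v_2 = [[-1, 0, -1, 0, 1]]^T. Check: (A + I) v_2 = [[0, 0, 0, 0, 0]]^T = 0.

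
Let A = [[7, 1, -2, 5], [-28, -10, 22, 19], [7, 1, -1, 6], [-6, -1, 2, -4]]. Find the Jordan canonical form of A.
The characteristic polynomial is det(xI - A) = (x - 1)^2(x + 5)^2, so the eigenvalues are -5 (algebraic multiplicity 2), 1 (algebraic multiplicity 2).

For λ = -5: rank(A + 5I) = 3, rank((A + 5I)^2) = 2. The eigenspace has dimension 4 - 3 = 1, so there is 1 Jordan block; the rank sequence gives block sizes [2].

For λ = 1: rank(A - I) = 3, rank((A - I)^2) = 2. The eigenspace has dimension 4 - 3 = 1, so there is 1 Jordan block; the rank sequence gives block sizes [2].

Assembling the blocks gives the Jordan form J above.

J = [[-5, 1, 0, 0], [0, -5, 0, 0], [0, 0, 1, 1], [0, 0, 0, 1]]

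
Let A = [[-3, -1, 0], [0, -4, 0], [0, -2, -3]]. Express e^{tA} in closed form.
e^{tA} = [[e^{-3*t}, (1 - e^{t})*e^{-4*t}, 0], [0, e^{-4*t}, 0], [0, 2*(1 - e^{t})*e^{-4*t}, e^{-3*t}]]

A has Jordan form J = [[-4, 0, 0], [0, -3, 0], [0, 0, -3]] with A = PJP^{-1}, so e^{tA} = P e^{tJ} P^{-1}.

For a Jordan block J_k(λ), e^{tJ_k(λ)} = e^{λt} · (I + tN + t^2 N^2/2! + ... + t^{k-1} N^{k-1}/(k-1)!) where N is the nilpotent superdiagonal part.

Assembling the blocks and conjugating back gives the entries of e^{tA} as shown above.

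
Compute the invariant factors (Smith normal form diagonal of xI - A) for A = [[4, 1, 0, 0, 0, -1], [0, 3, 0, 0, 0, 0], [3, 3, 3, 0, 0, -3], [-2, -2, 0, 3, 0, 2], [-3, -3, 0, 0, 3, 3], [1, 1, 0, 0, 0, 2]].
x - 3, x - 3, x - 3, x - 3, (x - 3)^2

The Jordan structure of A has elementary divisors (x - 3)^2, (x - 3), (x - 3), (x - 3), (x - 3). Arranging the block sizes at each eigenvalue in decreasing order and taking row products gives the invariant factors.

Invariant factors (smallest first, each dividing the next): x - 3, x - 3, x - 3, x - 3, (x - 3)^2.

Check: the last factor (x - 3)^2 is the minimal polynomial, and the product (x - 3)^6 is the characteristic polynomial.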